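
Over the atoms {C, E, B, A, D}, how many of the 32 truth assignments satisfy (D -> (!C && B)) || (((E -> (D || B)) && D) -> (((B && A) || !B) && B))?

Initial set: {((D -> (!C && B)) || (((E -> (D || B)) && D) -> (((B && A) || !B) && B)))}.
((D -> (!C && B)) || (((E -> (D || B)) && D) -> (((B && A) || !B) && B))): β-rule — branch into (D -> (!C && B))  //  (((E -> (D || B)) && D) -> (((B && A) || !B) && B)).
  branch 1 (add (D -> (!C && B))):
    (D -> (!C && B)): β-rule — branch into !D  //  (!C && B).
      branch 1.1 (add !D):
        ○ open, literals {D=F}.
      branch 1.2 (add (!C && B)):
        (!C && B): α-rule — add !C, B.
        ○ open, literals {B=T, C=F}.
  branch 2 (add (((E -> (D || B)) && D) -> (((B && A) || !B) && B))):
    (((E -> (D || B)) && D) -> (((B && A) || !B) && B)): β-rule — branch into !((E -> (D || B)) && D)  //  (((B && A) || !B) && B).
      branch 2.1 (add !((E -> (D || B)) && D)):
        !((E -> (D || B)) && D): β-rule — branch into !(E -> (D || B))  //  !D.
          branch 2.1.1 (add !(E -> (D || B))):
            !(E -> (D || B)): α-rule — add E, !(D || B).
            !(D || B): α-rule — add !D, !B.
            ○ open, literals {B=F, D=F, E=T}.
          branch 2.1.2 (add !D):
            ○ open, literals {D=F}.
      branch 2.2 (add (((B && A) || !B) && B)):
        (((B && A) || !B) && B): α-rule — add ((B && A) || !B), B.
        ((B && A) || !B): β-rule — branch into (B && A)  //  !B.
          branch 2.2.1 (add (B && A)):
            (B && A): α-rule — add B, A.
            ○ open, literals {A=T, B=T}.
          branch 2.2.2 (add !B):
            × closes — contains both B and !B.
1 branch closed, 5 open.
Each open branch fixes some atoms; the unmentioned ones are free. Counting distinct full assignments: branch {D=F} (C, E, B, A) contributes 16 new; branch {B=T, C=F} (E, A, D) contributes 4 new; branch {B=F, D=F, E=T} (C, A) contributes 0 new; branch {D=F} (C, E, B, A) contributes 0 new; branch {A=T, B=T} (C, E, D) contributes 2 new. Total: 22.

22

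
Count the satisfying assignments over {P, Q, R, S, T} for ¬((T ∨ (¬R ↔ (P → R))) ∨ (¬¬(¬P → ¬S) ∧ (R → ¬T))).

Initial set: {T ¬((T ∨ (¬R ↔ (P → R))) ∨ (¬¬(¬P → ¬S) ∧ (R → ¬T)))}.
T ¬((T ∨ (¬R ↔ (P → R))) ∨ (¬¬(¬P → ¬S) ∧ (R → ¬T))): α-rule — add F (T ∨ (¬R ↔ (P → R))), F (¬¬(¬P → ¬S) ∧ (R → ¬T)).
F (T ∨ (¬R ↔ (P → R))): α-rule — add F T, F (¬R ↔ (P → R)).
F (¬¬(¬P → ¬S) ∧ (R → ¬T)): β-rule — branch into F ¬¬(¬P → ¬S)  //  F (R → ¬T).
  branch 1 (add F ¬¬(¬P → ¬S)):
    F ¬¬(¬P → ¬S): drop double negation, giving F (¬P → ¬S).
    F (¬P → ¬S): α-rule — add T ¬P, F ¬S.
    F (¬R ↔ (P → R)): β-rule — branch into T ¬R, F (P → R)  //  F ¬R, T (P → R).
      branch 1.1 (add T ¬R, F (P → R)):
        F (P → R): α-rule — add T P, F R.
        × closes — contains both P and ¬P.
      branch 1.2 (add F ¬R, T (P → R)):
        T (P → R): β-rule — branch into F P  //  T R.
          branch 1.2.1 (add F P):
            ○ open, literals {P=F, R=T, S=T, T=F}.
          branch 1.2.2 (add T R):
            ○ open, literals {P=F, R=T, S=T, T=F}.
  branch 2 (add F (R → ¬T)):
    F (R → ¬T): α-rule — add T R, F ¬T.
    × closes — contains both T and ¬T.
2 branches closed, 2 open.
Each open branch fixes some atoms; the unmentioned ones are free. Counting distinct full assignments: branch {P=F, R=T, S=T, T=F} (Q) contributes 2 new; branch {P=F, R=T, S=T, T=F} (Q) contributes 0 new. Total: 2.

2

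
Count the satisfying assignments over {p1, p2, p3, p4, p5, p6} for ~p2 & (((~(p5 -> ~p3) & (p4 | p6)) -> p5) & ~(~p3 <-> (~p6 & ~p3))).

Initial set: {(~p2 & (((~(p5 -> ~p3) & (p4 | p6)) -> p5) & ~(~p3 <-> (~p6 & ~p3))))}.
(~p2 & (((~(p5 -> ~p3) & (p4 | p6)) -> p5) & ~(~p3 <-> (~p6 & ~p3)))): α-rule — add ~p2, (((~(p5 -> ~p3) & (p4 | p6)) -> p5) & ~(~p3 <-> (~p6 & ~p3))).
(((~(p5 -> ~p3) & (p4 | p6)) -> p5) & ~(~p3 <-> (~p6 & ~p3))): α-rule — add ((~(p5 -> ~p3) & (p4 | p6)) -> p5), ~(~p3 <-> (~p6 & ~p3)).
((~(p5 -> ~p3) & (p4 | p6)) -> p5): β-rule — branch into ~(~(p5 -> ~p3) & (p4 | p6))  //  p5.
  branch 1 (add ~(~(p5 -> ~p3) & (p4 | p6))):
    ~(~p3 <-> (~p6 & ~p3)): β-rule — branch into ~p3, ~(~p6 & ~p3)  //  ~~p3, (~p6 & ~p3).
      branch 1.1 (add ~p3, ~(~p6 & ~p3)):
        ~(~(p5 -> ~p3) & (p4 | p6)): β-rule — branch into ~~(p5 -> ~p3)  //  ~(p4 | p6).
          branch 1.1.1 (add ~~(p5 -> ~p3)):
            ~(~p6 & ~p3): β-rule — branch into ~~p6  //  ~~p3.
              branch 1.1.1.1 (add ~~p6):
                ~~(p5 -> ~p3): β-rule — branch into ~p5  //  ~p3.
                  branch 1.1.1.1.1 (add ~p5):
                    ○ open, literals {p2=false, p3=false, p5=false, p6=true}.
                  branch 1.1.1.1.2 (add ~p3):
                    ○ open, literals {p2=false, p3=false, p6=true}.
              branch 1.1.1.2 (add ~~p3):
                × closes — contains both p3 and ~p3.
          branch 1.1.2 (add ~(p4 | p6)):
            ~(p4 | p6): α-rule — add ~p4, ~p6.
            ~(~p6 & ~p3): β-rule — branch into ~~p6  //  ~~p3.
              branch 1.1.2.1 (add ~~p6):
                × closes — contains both p6 and ~p6.
              branch 1.1.2.2 (add ~~p3):
                × closes — contains both p3 and ~p3.
      branch 1.2 (add ~~p3, (~p6 & ~p3)):
        (~p6 & ~p3): α-rule — add ~p6, ~p3.
        × closes — contains both p3 and ~p3.
  branch 2 (add p5):
    ~(~p3 <-> (~p6 & ~p3)): β-rule — branch into ~p3, ~(~p6 & ~p3)  //  ~~p3, (~p6 & ~p3).
      branch 2.1 (add ~p3, ~(~p6 & ~p3)):
        ~(~p6 & ~p3): β-rule — branch into ~~p6  //  ~~p3.
          branch 2.1.1 (add ~~p6):
            ○ open, literals {p2=false, p3=false, p5=true, p6=true}.
          branch 2.1.2 (add ~~p3):
            × closes — contains both p3 and ~p3.
      branch 2.2 (add ~~p3, (~p6 & ~p3)):
        (~p6 & ~p3): α-rule — add ~p6, ~p3.
        × closes — contains both p3 and ~p3.
6 branches closed, 3 open.
Each open branch fixes some atoms; the unmentioned ones are free. Counting distinct full assignments: branch {p2=false, p3=false, p5=false, p6=true} (p1, p4) contributes 4 new; branch {p2=false, p3=false, p6=true} (p1, p4, p5) contributes 4 new; branch {p2=false, p3=false, p5=true, p6=true} (p1, p4) contributes 0 new. Total: 8.

8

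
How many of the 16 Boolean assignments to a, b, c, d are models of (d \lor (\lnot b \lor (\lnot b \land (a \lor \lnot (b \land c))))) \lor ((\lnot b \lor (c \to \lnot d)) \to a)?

14

Initial set: {((d \lor (\lnot b \lor (\lnot b \land (a \lor \lnot (b \land c))))) \lor ((\lnot b \lor (c \to \lnot d)) \to a))}.
((d \lor (\lnot b \lor (\lnot b \land (a \lor \lnot (b \land c))))) \lor ((\lnot b \lor (c \to \lnot d)) \to a)): β-rule — branch into (d \lor (\lnot b \lor (\lnot b \land (a \lor \lnot (b \land c)))))  //  ((\lnot b \lor (c \to \lnot d)) \to a).
  branch 1 (add (d \lor (\lnot b \lor (\lnot b \land (a \lor \lnot (b \land c)))))):
    (d \lor (\lnot b \lor (\lnot b \land (a \lor \lnot (b \land c))))): β-rule — branch into d  //  (\lnot b \lor (\lnot b \land (a \lor \lnot (b \land c)))).
      branch 1.1 (add d):
        ○ open, literals {d=1}.
      branch 1.2 (add (\lnot b \lor (\lnot b \land (a \lor \lnot (b \land c))))):
        (\lnot b \lor (\lnot b \land (a \lor \lnot (b \land c)))): β-rule — branch into \lnot b  //  (\lnot b \land (a \lor \lnot (b \land c))).
          branch 1.2.1 (add \lnot b):
            ○ open, literals {b=0}.
          branch 1.2.2 (add (\lnot b \land (a \lor \lnot (b \land c)))):
            (\lnot b \land (a \lor \lnot (b \land c))): α-rule — add \lnot b, (a \lor \lnot (b \land c)).
            (a \lor \lnot (b \land c)): β-rule — branch into a  //  \lnot (b \land c).
              branch 1.2.2.1 (add a):
                ○ open, literals {a=1, b=0}.
              branch 1.2.2.2 (add \lnot (b \land c)):
                \lnot (b \land c): β-rule — branch into \lnot b  //  \lnot c.
                  branch 1.2.2.2.1 (add \lnot b):
                    ○ open, literals {b=0}.
                  branch 1.2.2.2.2 (add \lnot c):
                    ○ open, literals {b=0, c=0}.
  branch 2 (add ((\lnot b \lor (c \to \lnot d)) \to a)):
    ((\lnot b \lor (c \to \lnot d)) \to a): β-rule — branch into \lnot (\lnot b \lor (c \to \lnot d))  //  a.
      branch 2.1 (add \lnot (\lnot b \lor (c \to \lnot d))):
        \lnot (\lnot b \lor (c \to \lnot d)): α-rule — add \lnot \lnot b, \lnot (c \to \lnot d).
        \lnot (c \to \lnot d): α-rule — add c, \lnot \lnot d.
        ○ open, literals {b=1, c=1, d=1}.
      branch 2.2 (add a):
        ○ open, literals {a=1}.
0 branches closed, 7 open.
Each open branch fixes some atoms; the unmentioned ones are free. Counting distinct full assignments: branch {d=1} (a, b, c) contributes 8 new; branch {b=0} (a, c, d) contributes 4 new; branch {a=1, b=0} (c, d) contributes 0 new; branch {b=0} (a, c, d) contributes 0 new; branch {b=0, c=0} (a, d) contributes 0 new; branch {b=1, c=1, d=1} (a) contributes 0 new; branch {a=1} (b, c, d) contributes 2 new. Total: 14.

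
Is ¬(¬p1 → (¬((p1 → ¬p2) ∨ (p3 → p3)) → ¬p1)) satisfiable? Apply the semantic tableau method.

Unsatisfiable

Initial set: {¬(¬p1 → (¬((p1 → ¬p2) ∨ (p3 → p3)) → ¬p1))}.
¬(¬p1 → (¬((p1 → ¬p2) ∨ (p3 → p3)) → ¬p1)): α-rule — add ¬p1, ¬(¬((p1 → ¬p2) ∨ (p3 → p3)) → ¬p1).
¬(¬((p1 → ¬p2) ∨ (p3 → p3)) → ¬p1): α-rule — add ¬((p1 → ¬p2) ∨ (p3 → p3)), ¬¬p1.
× closes — contains both p1 and ¬p1.
All 1 branch closes.
Every branch closed; the formula is unsatisfiable.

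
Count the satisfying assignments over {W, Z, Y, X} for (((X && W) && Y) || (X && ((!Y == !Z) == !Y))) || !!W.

Initial set: {((((X && W) && Y) || (X && ((!Y == !Z) == !Y))) || !!W)}.
((((X && W) && Y) || (X && ((!Y == !Z) == !Y))) || !!W): β-rule — branch into (((X && W) && Y) || (X && ((!Y == !Z) == !Y)))  //  !!W.
  branch 1 (add (((X && W) && Y) || (X && ((!Y == !Z) == !Y)))):
    (((X && W) && Y) || (X && ((!Y == !Z) == !Y))): β-rule — branch into ((X && W) && Y)  //  (X && ((!Y == !Z) == !Y)).
      branch 1.1 (add ((X && W) && Y)):
        ((X && W) && Y): α-rule — add (X && W), Y.
        (X && W): α-rule — add X, W.
        ○ open, literals {W=1, X=1, Y=1}.
      branch 1.2 (add (X && ((!Y == !Z) == !Y))):
        (X && ((!Y == !Z) == !Y)): α-rule — add X, ((!Y == !Z) == !Y).
        ((!Y == !Z) == !Y): β-rule — branch into (!Y == !Z), !Y  //  !(!Y == !Z), !!Y.
          branch 1.2.1 (add (!Y == !Z), !Y):
            (!Y == !Z): β-rule — branch into !Y, !Z  //  !!Y, !!Z.
              branch 1.2.1.1 (add !Y, !Z):
                ○ open, literals {X=1, Y=0, Z=0}.
              branch 1.2.1.2 (add !!Y, !!Z):
                × closes — contains both Y and !Y.
          branch 1.2.2 (add !(!Y == !Z), !!Y):
            !(!Y == !Z): β-rule — branch into !Y, !!Z  //  !!Y, !Z.
              branch 1.2.2.1 (add !Y, !!Z):
                × closes — contains both Y and !Y.
              branch 1.2.2.2 (add !!Y, !Z):
                ○ open, literals {X=1, Y=1, Z=0}.
  branch 2 (add !!W):
    !!W: drop double negation, giving W.
    ○ open, literals {W=1}.
2 branches closed, 4 open.
Each open branch fixes some atoms; the unmentioned ones are free. Counting distinct full assignments: branch {W=1, X=1, Y=1} (Z) contributes 2 new; branch {X=1, Y=0, Z=0} (W) contributes 2 new; branch {X=1, Y=1, Z=0} (W) contributes 1 new; branch {W=1} (Z, Y, X) contributes 5 new. Total: 10.

10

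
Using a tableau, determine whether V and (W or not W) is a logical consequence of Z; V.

Yes

Initial set: {Z; V; not (V and (W or not W))}.
not (V and (W or not W)): β-rule — branch into not V  //  not (W or not W).
  branch 1 (add not V):
    × closes — contains both V and not V.
  branch 2 (add not (W or not W)):
    not (W or not W): α-rule — add not W, not not W.
    × closes — contains both W and not W.
All 2 branches close.
Every branch closed, so the premises entail the conclusion.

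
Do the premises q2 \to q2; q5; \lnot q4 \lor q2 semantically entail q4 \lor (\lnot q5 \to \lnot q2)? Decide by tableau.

Yes

Initial set: {(q2 \to q2); q5; (\lnot q4 \lor q2); \lnot (q4 \lor (\lnot q5 \to \lnot q2))}.
\lnot (q4 \lor (\lnot q5 \to \lnot q2)): α-rule — add \lnot q4, \lnot (\lnot q5 \to \lnot q2).
\lnot (\lnot q5 \to \lnot q2): α-rule — add \lnot q5, \lnot \lnot q2.
× closes — contains both q5 and \lnot q5.
All 1 branch closes.
Every branch closed, so the premises entail the conclusion.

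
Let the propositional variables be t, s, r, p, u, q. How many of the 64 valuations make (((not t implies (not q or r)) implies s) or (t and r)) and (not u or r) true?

34

Initial set: {T ((((not t implies (not q or r)) implies s) or (t and r)) and (not u or r))}.
T ((((not t implies (not q or r)) implies s) or (t and r)) and (not u or r)): α-rule — add T (((not t implies (not q or r)) implies s) or (t and r)), T (not u or r).
T (((not t implies (not q or r)) implies s) or (t and r)): β-rule — branch into T ((not t implies (not q or r)) implies s)  //  T (t and r).
  branch 1 (add T ((not t implies (not q or r)) implies s)):
    T (not u or r): β-rule — branch into T not u  //  T r.
      branch 1.1 (add T not u):
        T ((not t implies (not q or r)) implies s): β-rule — branch into F (not t implies (not q or r))  //  T s.
          branch 1.1.1 (add F (not t implies (not q or r))):
            F (not t implies (not q or r)): α-rule — add T not t, F (not q or r).
            F (not q or r): α-rule — add F not q, F r.
            ○ open, literals {q=T, r=F, t=F, u=F}.
          branch 1.1.2 (add T s):
            ○ open, literals {s=T, u=F}.
      branch 1.2 (add T r):
        T ((not t implies (not q or r)) implies s): β-rule — branch into F (not t implies (not q or r))  //  T s.
          branch 1.2.1 (add F (not t implies (not q or r))):
            F (not t implies (not q or r)): α-rule — add T not t, F (not q or r).
            F (not q or r): α-rule — add F not q, F r.
            × closes — contains both r and not r.
          branch 1.2.2 (add T s):
            ○ open, literals {r=T, s=T}.
  branch 2 (add T (t and r)):
    T (t and r): α-rule — add T t, T r.
    T (not u or r): β-rule — branch into T not u  //  T r.
      branch 2.1 (add T not u):
        ○ open, literals {r=T, t=T, u=F}.
      branch 2.2 (add T r):
        ○ open, literals {r=T, t=T}.
1 branch closed, 5 open.
Each open branch fixes some atoms; the unmentioned ones are free. Counting distinct full assignments: branch {q=T, r=F, t=F, u=F} (s, p) contributes 4 new; branch {s=T, u=F} (t, r, p, q) contributes 14 new; branch {r=T, s=T} (t, p, u, q) contributes 8 new; branch {r=T, t=T, u=F} (s, p, q) contributes 4 new; branch {r=T, t=T} (s, p, u, q) contributes 4 new. Total: 34.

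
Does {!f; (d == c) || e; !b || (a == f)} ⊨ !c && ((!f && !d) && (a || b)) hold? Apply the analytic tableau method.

No

Initial set: {!f; ((d == c) || e); (!b || (a == f)); !(!c && ((!f && !d) && (a || b)))}.
((d == c) || e): β-rule — branch into (d == c)  //  e.
  branch 1 (add (d == c)):
    (!b || (a == f)): β-rule — branch into !b  //  (a == f).
      branch 1.1 (add !b):
        !(!c && ((!f && !d) && (a || b))): β-rule — branch into !!c  //  !((!f && !d) && (a || b)).
          branch 1.1.1 (add !!c):
            (d == c): β-rule — branch into d, c  //  !d, !c.
              branch 1.1.1.1 (add d, c):
                ○ open, literals {b=false, c=true, d=true, f=false}.
              branch 1.1.1.2 (add !d, !c):
                × closes — contains both c and !c.
          branch 1.1.2 (add !((!f && !d) && (a || b))):
            (d == c): β-rule — branch into d, c  //  !d, !c.
              branch 1.1.2.1 (add d, c):
                !((!f && !d) && (a || b)): β-rule — branch into !(!f && !d)  //  !(a || b).
                  branch 1.1.2.1.1 (add !(!f && !d)):
                    !(!f && !d): β-rule — branch into !!f  //  !!d.
                      branch 1.1.2.1.1.1 (add !!f):
                        × closes — contains both f and !f.
                      branch 1.1.2.1.1.2 (add !!d):
                        ○ open, literals {b=false, c=true, d=true, f=false}.
                  branch 1.1.2.1.2 (add !(a || b)):
                    !(a || b): α-rule — add !a, !b.
                    ○ open, literals {a=false, b=false, c=true, d=true, f=false}.
              branch 1.1.2.2 (add !d, !c):
                !((!f && !d) && (a || b)): β-rule — branch into !(!f && !d)  //  !(a || b).
                  branch 1.1.2.2.1 (add !(!f && !d)):
                    !(!f && !d): β-rule — branch into !!f  //  !!d.
                      branch 1.1.2.2.1.1 (add !!f):
                        × closes — contains both f and !f.
                      branch 1.1.2.2.1.2 (add !!d):
                        × closes — contains both d and !d.
                  branch 1.1.2.2.2 (add !(a || b)):
                    !(a || b): α-rule — add !a, !b.
                    ○ open, literals {a=false, b=false, c=false, d=false, f=false}.
      branch 1.2 (add (a == f)):
        !(!c && ((!f && !d) && (a || b))): β-rule — branch into !!c  //  !((!f && !d) && (a || b)).
          branch 1.2.1 (add !!c):
            (d == c): β-rule — branch into d, c  //  !d, !c.
              branch 1.2.1.1 (add d, c):
                (a == f): β-rule — branch into a, f  //  !a, !f.
                  branch 1.2.1.1.1 (add a, f):
                    × closes — contains both f and !f.
                  branch 1.2.1.1.2 (add !a, !f):
                    ○ open, literals {a=false, c=true, d=true, f=false}.
              branch 1.2.1.2 (add !d, !c):
                × closes — contains both c and !c.
          branch 1.2.2 (add !((!f && !d) && (a || b))):
            (d == c): β-rule — branch into d, c  //  !d, !c.
              branch 1.2.2.1 (add d, c):
                (a == f): β-rule — branch into a, f  //  !a, !f.
                  branch 1.2.2.1.1 (add a, f):
                    × closes — contains both f and !f.
                  branch 1.2.2.1.2 (add !a, !f):
                    !((!f && !d) && (a || b)): β-rule — branch into !(!f && !d)  //  !(a || b).
                      branch 1.2.2.1.2.1 (add !(!f && !d)):
                        !(!f && !d): β-rule — branch into !!f  //  !!d.
                          branch 1.2.2.1.2.1.1 (add !!f):
                            × closes — contains both f and !f.
                          branch 1.2.2.1.2.1.2 (add !!d):
                            ○ open, literals {a=false, c=true, d=true, f=false}.
                      branch 1.2.2.1.2.2 (add !(a || b)):
                        !(a || b): α-rule — add !a, !b.
                        ○ open, literals {a=false, b=false, c=true, d=true, f=false}.
              branch 1.2.2.2 (add !d, !c):
                (a == f): β-rule — branch into a, f  //  !a, !f.
                  branch 1.2.2.2.1 (add a, f):
                    × closes — contains both f and !f.
                  branch 1.2.2.2.2 (add !a, !f):
                    !((!f && !d) && (a || b)): β-rule — branch into !(!f && !d)  //  !(a || b).
                      branch 1.2.2.2.2.1 (add !(!f && !d)):
                        !(!f && !d): β-rule — branch into !!f  //  !!d.
                          branch 1.2.2.2.2.1.1 (add !!f):
                            × closes — contains both f and !f.
                          branch 1.2.2.2.2.1.2 (add !!d):
                            × closes — contains both d and !d.
                      branch 1.2.2.2.2.2 (add !(a || b)):
                        !(a || b): α-rule — add !a, !b.
                        ○ open, literals {a=false, b=false, c=false, d=false, f=false}.
  branch 2 (add e):
    (!b || (a == f)): β-rule — branch into !b  //  (a == f).
      branch 2.1 (add !b):
        !(!c && ((!f && !d) && (a || b))): β-rule — branch into !!c  //  !((!f && !d) && (a || b)).
          branch 2.1.1 (add !!c):
            ○ open, literals {b=false, c=true, e=true, f=false}.
          branch 2.1.2 (add !((!f && !d) && (a || b))):
            !((!f && !d) && (a || b)): β-rule — branch into !(!f && !d)  //  !(a || b).
              branch 2.1.2.1 (add !(!f && !d)):
                !(!f && !d): β-rule — branch into !!f  //  !!d.
                  branch 2.1.2.1.1 (add !!f):
                    × closes — contains both f and !f.
                  branch 2.1.2.1.2 (add !!d):
                    ○ open, literals {b=false, d=true, e=true, f=false}.
              branch 2.1.2.2 (add !(a || b)):
                !(a || b): α-rule — add !a, !b.
                ○ open, literals {a=false, b=false, e=true, f=false}.
      branch 2.2 (add (a == f)):
        !(!c && ((!f && !d) && (a || b))): β-rule — branch into !!c  //  !((!f && !d) && (a || b)).
          branch 2.2.1 (add !!c):
            (a == f): β-rule — branch into a, f  //  !a, !f.
              branch 2.2.1.1 (add a, f):
                × closes — contains both f and !f.
              branch 2.2.1.2 (add !a, !f):
                ○ open, literals {a=false, c=true, e=true, f=false}.
          branch 2.2.2 (add !((!f && !d) && (a || b))):
            (a == f): β-rule — branch into a, f  //  !a, !f.
              branch 2.2.2.1 (add a, f):
                × closes — contains both f and !f.
              branch 2.2.2.2 (add !a, !f):
                !((!f && !d) && (a || b)): β-rule — branch into !(!f && !d)  //  !(a || b).
                  branch 2.2.2.2.1 (add !(!f && !d)):
                    !(!f && !d): β-rule — branch into !!f  //  !!d.
                      branch 2.2.2.2.1.1 (add !!f):
                        × closes — contains both f and !f.
                      branch 2.2.2.2.1.2 (add !!d):
                        ○ open, literals {a=false, d=true, e=true, f=false}.
                  branch 2.2.2.2.2 (add !(a || b)):
                    !(a || b): α-rule — add !a, !b.
                    ○ open, literals {a=false, b=false, e=true, f=false}.
15 branches closed, 14 open.
An open branch gives a countermodel: b=false, c=true, d=true, f=false (unmentioned atoms arbitrary); the premises hold there but the conclusion fails.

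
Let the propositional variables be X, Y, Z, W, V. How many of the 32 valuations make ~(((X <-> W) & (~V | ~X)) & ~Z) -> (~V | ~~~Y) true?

25

Initial set: {(~(((X <-> W) & (~V | ~X)) & ~Z) -> (~V | ~~~Y))}.
(~(((X <-> W) & (~V | ~X)) & ~Z) -> (~V | ~~~Y)): β-rule — branch into ~~(((X <-> W) & (~V | ~X)) & ~Z)  //  (~V | ~~~Y).
  branch 1 (add ~~(((X <-> W) & (~V | ~X)) & ~Z)):
    ~~(((X <-> W) & (~V | ~X)) & ~Z): α-rule — add ((X <-> W) & (~V | ~X)), ~Z.
    ((X <-> W) & (~V | ~X)): α-rule — add (X <-> W), (~V | ~X).
    (X <-> W): β-rule — branch into X, W  //  ~X, ~W.
      branch 1.1 (add X, W):
        (~V | ~X): β-rule — branch into ~V  //  ~X.
          branch 1.1.1 (add ~V):
            ○ open, literals {V=0, W=1, X=1, Z=0}.
          branch 1.1.2 (add ~X):
            × closes — contains both X and ~X.
      branch 1.2 (add ~X, ~W):
        (~V | ~X): β-rule — branch into ~V  //  ~X.
          branch 1.2.1 (add ~V):
            ○ open, literals {V=0, W=0, X=0, Z=0}.
          branch 1.2.2 (add ~X):
            ○ open, literals {W=0, X=0, Z=0}.
  branch 2 (add (~V | ~~~Y)):
    (~V | ~~~Y): β-rule — branch into ~V  //  ~~~Y.
      branch 2.1 (add ~V):
        ○ open, literals {V=0}.
      branch 2.2 (add ~~~Y):
        ~~~Y: drop double negation, giving ~Y.
        ○ open, literals {Y=0}.
1 branch closed, 5 open.
Each open branch fixes some atoms; the unmentioned ones are free. Counting distinct full assignments: branch {V=0, W=1, X=1, Z=0} (Y) contributes 2 new; branch {V=0, W=0, X=0, Z=0} (Y) contributes 2 new; branch {W=0, X=0, Z=0} (Y, V) contributes 2 new; branch {V=0} (X, Y, Z, W) contributes 12 new; branch {Y=0} (X, Z, W, V) contributes 7 new. Total: 25.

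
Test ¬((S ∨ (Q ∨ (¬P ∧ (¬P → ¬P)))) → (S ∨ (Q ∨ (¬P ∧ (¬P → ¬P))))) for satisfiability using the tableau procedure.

Unsatisfiable

Initial set: {¬((S ∨ (Q ∨ (¬P ∧ (¬P → ¬P)))) → (S ∨ (Q ∨ (¬P ∧ (¬P → ¬P)))))}.
¬((S ∨ (Q ∨ (¬P ∧ (¬P → ¬P)))) → (S ∨ (Q ∨ (¬P ∧ (¬P → ¬P))))): α-rule — add (S ∨ (Q ∨ (¬P ∧ (¬P → ¬P)))), ¬(S ∨ (Q ∨ (¬P ∧ (¬P → ¬P)))).
¬(S ∨ (Q ∨ (¬P ∧ (¬P → ¬P)))): α-rule — add ¬S, ¬(Q ∨ (¬P ∧ (¬P → ¬P))).
¬(Q ∨ (¬P ∧ (¬P → ¬P))): α-rule — add ¬Q, ¬(¬P ∧ (¬P → ¬P)).
(S ∨ (Q ∨ (¬P ∧ (¬P → ¬P)))): β-rule — branch into S  //  (Q ∨ (¬P ∧ (¬P → ¬P))).
  branch 1 (add S):
    × closes — contains both S and ¬S.
  branch 2 (add (Q ∨ (¬P ∧ (¬P → ¬P)))):
    ¬(¬P ∧ (¬P → ¬P)): β-rule — branch into ¬¬P  //  ¬(¬P → ¬P).
      branch 2.1 (add ¬¬P):
        (Q ∨ (¬P ∧ (¬P → ¬P))): β-rule — branch into Q  //  (¬P ∧ (¬P → ¬P)).
          branch 2.1.1 (add Q):
            × closes — contains both Q and ¬Q.
          branch 2.1.2 (add (¬P ∧ (¬P → ¬P))):
            (¬P ∧ (¬P → ¬P)): α-rule — add ¬P, (¬P → ¬P).
            × closes — contains both P and ¬P.
      branch 2.2 (add ¬(¬P → ¬P)):
        ¬(¬P → ¬P): α-rule — add ¬P, ¬¬P.
        × closes — contains both P and ¬P.
All 4 branches close.
Every branch closed; the formula is unsatisfiable.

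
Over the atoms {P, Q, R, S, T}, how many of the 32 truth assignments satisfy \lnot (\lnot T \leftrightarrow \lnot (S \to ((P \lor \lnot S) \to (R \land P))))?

16

Initial set: {\lnot (\lnot T \leftrightarrow \lnot (S \to ((P \lor \lnot S) \to (R \land P))))}.
\lnot (\lnot T \leftrightarrow \lnot (S \to ((P \lor \lnot S) \to (R \land P)))): β-rule — branch into \lnot T, \lnot \lnot (S \to ((P \lor \lnot S) \to (R \land P)))  //  \lnot \lnot T, \lnot (S \to ((P \lor \lnot S) \to (R \land P))).
  branch 1 (add \lnot T, \lnot \lnot (S \to ((P \lor \lnot S) \to (R \land P)))):
    \lnot \lnot (S \to ((P \lor \lnot S) \to (R \land P))): β-rule — branch into \lnot S  //  ((P \lor \lnot S) \to (R \land P)).
      branch 1.1 (add \lnot S):
        ○ open, literals {S=F, T=F}.
      branch 1.2 (add ((P \lor \lnot S) \to (R \land P))):
        ((P \lor \lnot S) \to (R \land P)): β-rule — branch into \lnot (P \lor \lnot S)  //  (R \land P).
          branch 1.2.1 (add \lnot (P \lor \lnot S)):
            \lnot (P \lor \lnot S): α-rule — add \lnot P, \lnot \lnot S.
            ○ open, literals {P=F, S=T, T=F}.
          branch 1.2.2 (add (R \land P)):
            (R \land P): α-rule — add R, P.
            ○ open, literals {P=T, R=T, T=F}.
  branch 2 (add \lnot \lnot T, \lnot (S \to ((P \lor \lnot S) \to (R \land P)))):
    \lnot (S \to ((P \lor \lnot S) \to (R \land P))): α-rule — add S, \lnot ((P \lor \lnot S) \to (R \land P)).
    \lnot ((P \lor \lnot S) \to (R \land P)): α-rule — add (P \lor \lnot S), \lnot (R \land P).
    (P \lor \lnot S): β-rule — branch into P  //  \lnot S.
      branch 2.1 (add P):
        \lnot (R \land P): β-rule — branch into \lnot R  //  \lnot P.
          branch 2.1.1 (add \lnot R):
            ○ open, literals {P=T, R=F, S=T, T=T}.
          branch 2.1.2 (add \lnot P):
            × closes — contains both P and \lnot P.
      branch 2.2 (add \lnot S):
        × closes — contains both S and \lnot S.
2 branches closed, 4 open.
Each open branch fixes some atoms; the unmentioned ones are free. Counting distinct full assignments: branch {S=F, T=F} (P, Q, R) contributes 8 new; branch {P=F, S=T, T=F} (Q, R) contributes 4 new; branch {P=T, R=T, T=F} (Q, S) contributes 2 new; branch {P=T, R=F, S=T, T=T} (Q) contributes 2 new. Total: 16.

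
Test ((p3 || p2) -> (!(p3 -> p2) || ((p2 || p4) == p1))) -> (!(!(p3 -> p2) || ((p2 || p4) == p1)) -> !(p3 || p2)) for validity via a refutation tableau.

Assume the negation and expand:
Initial set: {!(((p3 || p2) -> (!(p3 -> p2) || ((p2 || p4) == p1))) -> (!(!(p3 -> p2) || ((p2 || p4) == p1)) -> !(p3 || p2)))}.
!(((p3 || p2) -> (!(p3 -> p2) || ((p2 || p4) == p1))) -> (!(!(p3 -> p2) || ((p2 || p4) == p1)) -> !(p3 || p2))): α-rule — add ((p3 || p2) -> (!(p3 -> p2) || ((p2 || p4) == p1))), !(!(!(p3 -> p2) || ((p2 || p4) == p1)) -> !(p3 || p2)).
!(!(!(p3 -> p2) || ((p2 || p4) == p1)) -> !(p3 || p2)): α-rule — add !(!(p3 -> p2) || ((p2 || p4) == p1)), !!(p3 || p2).
!(!(p3 -> p2) || ((p2 || p4) == p1)): α-rule — add !!(p3 -> p2), !((p2 || p4) == p1).
((p3 || p2) -> (!(p3 -> p2) || ((p2 || p4) == p1))): β-rule — branch into !(p3 || p2)  //  (!(p3 -> p2) || ((p2 || p4) == p1)).
  branch 1 (add !(p3 || p2)):
    !(p3 || p2): α-rule — add !p3, !p2.
    !!(p3 || p2): β-rule — branch into p3  //  p2.
      branch 1.1 (add p3):
        × closes — contains both p3 and !p3.
      branch 1.2 (add p2):
        × closes — contains both p2 and !p2.
  branch 2 (add (!(p3 -> p2) || ((p2 || p4) == p1))):
    !!(p3 || p2): β-rule — branch into p3  //  p2.
      branch 2.1 (add p3):
        !!(p3 -> p2): β-rule — branch into !p3  //  p2.
          branch 2.1.1 (add !p3):
            × closes — contains both p3 and !p3.
          branch 2.1.2 (add p2):
            !((p2 || p4) == p1): β-rule — branch into (p2 || p4), !p1  //  !(p2 || p4), p1.
              branch 2.1.2.1 (add (p2 || p4), !p1):
                (!(p3 -> p2) || ((p2 || p4) == p1)): β-rule — branch into !(p3 -> p2)  //  ((p2 || p4) == p1).
                  branch 2.1.2.1.1 (add !(p3 -> p2)):
                    !(p3 -> p2): α-rule — add p3, !p2.
                    × closes — contains both p2 and !p2.
                  branch 2.1.2.1.2 (add ((p2 || p4) == p1)):
                    (p2 || p4): β-rule — branch into p2  //  p4.
                      branch 2.1.2.1.2.1 (add p2):
                        ((p2 || p4) == p1): β-rule — branch into (p2 || p4), p1  //  !(p2 || p4), !p1.
                          branch 2.1.2.1.2.1.1 (add (p2 || p4), p1):
                            × closes — contains both p1 and !p1.
                          branch 2.1.2.1.2.1.2 (add !(p2 || p4), !p1):
                            !(p2 || p4): α-rule — add !p2, !p4.
                            × closes — contains both p2 and !p2.
                      branch 2.1.2.1.2.2 (add p4):
                        ((p2 || p4) == p1): β-rule — branch into (p2 || p4), p1  //  !(p2 || p4), !p1.
                          branch 2.1.2.1.2.2.1 (add (p2 || p4), p1):
                            × closes — contains both p1 and !p1.
                          branch 2.1.2.1.2.2.2 (add !(p2 || p4), !p1):
                            !(p2 || p4): α-rule — add !p2, !p4.
                            × closes — contains both p2 and !p2.
              branch 2.1.2.2 (add !(p2 || p4), p1):
                !(p2 || p4): α-rule — add !p2, !p4.
                × closes — contains both p2 and !p2.
      branch 2.2 (add p2):
        !!(p3 -> p2): β-rule — branch into !p3  //  p2.
          branch 2.2.1 (add !p3):
            !((p2 || p4) == p1): β-rule — branch into (p2 || p4), !p1  //  !(p2 || p4), p1.
              branch 2.2.1.1 (add (p2 || p4), !p1):
                (!(p3 -> p2) || ((p2 || p4) == p1)): β-rule — branch into !(p3 -> p2)  //  ((p2 || p4) == p1).
                  branch 2.2.1.1.1 (add !(p3 -> p2)):
                    !(p3 -> p2): α-rule — add p3, !p2.
                    × closes — contains both p3 and !p3.
                  branch 2.2.1.1.2 (add ((p2 || p4) == p1)):
                    (p2 || p4): β-rule — branch into p2  //  p4.
                      branch 2.2.1.1.2.1 (add p2):
                        ((p2 || p4) == p1): β-rule — branch into (p2 || p4), p1  //  !(p2 || p4), !p1.
                          branch 2.2.1.1.2.1.1 (add (p2 || p4), p1):
                            × closes — contains both p1 and !p1.
                          branch 2.2.1.1.2.1.2 (add !(p2 || p4), !p1):
                            !(p2 || p4): α-rule — add !p2, !p4.
                            × closes — contains both p2 and !p2.
                      branch 2.2.1.1.2.2 (add p4):
                        ((p2 || p4) == p1): β-rule — branch into (p2 || p4), p1  //  !(p2 || p4), !p1.
                          branch 2.2.1.1.2.2.1 (add (p2 || p4), p1):
                            × closes — contains both p1 and !p1.
                          branch 2.2.1.1.2.2.2 (add !(p2 || p4), !p1):
                            !(p2 || p4): α-rule — add !p2, !p4.
                            × closes — contains both p2 and !p2.
              branch 2.2.1.2 (add !(p2 || p4), p1):
                !(p2 || p4): α-rule — add !p2, !p4.
                × closes — contains both p2 and !p2.
          branch 2.2.2 (add p2):
            !((p2 || p4) == p1): β-rule — branch into (p2 || p4), !p1  //  !(p2 || p4), p1.
              branch 2.2.2.1 (add (p2 || p4), !p1):
                (!(p3 -> p2) || ((p2 || p4) == p1)): β-rule — branch into !(p3 -> p2)  //  ((p2 || p4) == p1).
                  branch 2.2.2.1.1 (add !(p3 -> p2)):
                    !(p3 -> p2): α-rule — add p3, !p2.
                    × closes — contains both p2 and !p2.
                  branch 2.2.2.1.2 (add ((p2 || p4) == p1)):
                    (p2 || p4): β-rule — branch into p2  //  p4.
                      branch 2.2.2.1.2.1 (add p2):
                        ((p2 || p4) == p1): β-rule — branch into (p2 || p4), p1  //  !(p2 || p4), !p1.
                          branch 2.2.2.1.2.1.1 (add (p2 || p4), p1):
                            × closes — contains both p1 and !p1.
                          branch 2.2.2.1.2.1.2 (add !(p2 || p4), !p1):
                            !(p2 || p4): α-rule — add !p2, !p4.
                            × closes — contains both p2 and !p2.
                      branch 2.2.2.1.2.2 (add p4):
                        ((p2 || p4) == p1): β-rule — branch into (p2 || p4), p1  //  !(p2 || p4), !p1.
                          branch 2.2.2.1.2.2.1 (add (p2 || p4), p1):
                            × closes — contains both p1 and !p1.
                          branch 2.2.2.1.2.2.2 (add !(p2 || p4), !p1):
                            !(p2 || p4): α-rule — add !p2, !p4.
                            × closes — contains both p2 and !p2.
              branch 2.2.2.2 (add !(p2 || p4), p1):
                !(p2 || p4): α-rule — add !p2, !p4.
                × closes — contains both p2 and !p2.
All 21 branches close.
Every branch closed, so the negation is unsatisfiable and the formula is valid.

Valid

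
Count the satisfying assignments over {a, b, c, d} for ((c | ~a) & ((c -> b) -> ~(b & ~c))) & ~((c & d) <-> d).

1

Initial set: {(((c | ~a) & ((c -> b) -> ~(b & ~c))) & ~((c & d) <-> d))}.
(((c | ~a) & ((c -> b) -> ~(b & ~c))) & ~((c & d) <-> d)): α-rule — add ((c | ~a) & ((c -> b) -> ~(b & ~c))), ~((c & d) <-> d).
((c | ~a) & ((c -> b) -> ~(b & ~c))): α-rule — add (c | ~a), ((c -> b) -> ~(b & ~c)).
~((c & d) <-> d): β-rule — branch into (c & d), ~d  //  ~(c & d), d.
  branch 1 (add (c & d), ~d):
    (c & d): α-rule — add c, d.
    × closes — contains both d and ~d.
  branch 2 (add ~(c & d), d):
    (c | ~a): β-rule — branch into c  //  ~a.
      branch 2.1 (add c):
        ((c -> b) -> ~(b & ~c)): β-rule — branch into ~(c -> b)  //  ~(b & ~c).
          branch 2.1.1 (add ~(c -> b)):
            ~(c -> b): α-rule — add c, ~b.
            ~(c & d): β-rule — branch into ~c  //  ~d.
              branch 2.1.1.1 (add ~c):
                × closes — contains both c and ~c.
              branch 2.1.1.2 (add ~d):
                × closes — contains both d and ~d.
          branch 2.1.2 (add ~(b & ~c)):
            ~(c & d): β-rule — branch into ~c  //  ~d.
              branch 2.1.2.1 (add ~c):
                × closes — contains both c and ~c.
              branch 2.1.2.2 (add ~d):
                × closes — contains both d and ~d.
      branch 2.2 (add ~a):
        ((c -> b) -> ~(b & ~c)): β-rule — branch into ~(c -> b)  //  ~(b & ~c).
          branch 2.2.1 (add ~(c -> b)):
            ~(c -> b): α-rule — add c, ~b.
            ~(c & d): β-rule — branch into ~c  //  ~d.
              branch 2.2.1.1 (add ~c):
                × closes — contains both c and ~c.
              branch 2.2.1.2 (add ~d):
                × closes — contains both d and ~d.
          branch 2.2.2 (add ~(b & ~c)):
            ~(c & d): β-rule — branch into ~c  //  ~d.
              branch 2.2.2.1 (add ~c):
                ~(b & ~c): β-rule — branch into ~b  //  ~~c.
                  branch 2.2.2.1.1 (add ~b):
                    ○ open, literals {a=0, b=0, c=0, d=1}.
                  branch 2.2.2.1.2 (add ~~c):
                    × closes — contains both c and ~c.
              branch 2.2.2.2 (add ~d):
                × closes — contains both d and ~d.
9 branches closed, 1 open.
Each open branch fixes some atoms; the unmentioned ones are free. Counting distinct full assignments: branch {a=0, b=0, c=0, d=1} (none free) contributes 1 new. Total: 1.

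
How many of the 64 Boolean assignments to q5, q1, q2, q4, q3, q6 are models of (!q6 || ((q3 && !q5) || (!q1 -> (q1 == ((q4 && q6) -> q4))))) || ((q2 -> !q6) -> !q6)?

58

Initial set: {T ((!q6 || ((q3 && !q5) || (!q1 -> (q1 == ((q4 && q6) -> q4))))) || ((q2 -> !q6) -> !q6))}.
T ((!q6 || ((q3 && !q5) || (!q1 -> (q1 == ((q4 && q6) -> q4))))) || ((q2 -> !q6) -> !q6)): β-rule — branch into T (!q6 || ((q3 && !q5) || (!q1 -> (q1 == ((q4 && q6) -> q4)))))  //  T ((q2 -> !q6) -> !q6).
  branch 1 (add T (!q6 || ((q3 && !q5) || (!q1 -> (q1 == ((q4 && q6) -> q4)))))):
    T (!q6 || ((q3 && !q5) || (!q1 -> (q1 == ((q4 && q6) -> q4))))): β-rule — branch into T !q6  //  T ((q3 && !q5) || (!q1 -> (q1 == ((q4 && q6) -> q4)))).
      branch 1.1 (add T !q6):
        ○ open, literals {q6=0}.
      branch 1.2 (add T ((q3 && !q5) || (!q1 -> (q1 == ((q4 && q6) -> q4))))):
        T ((q3 && !q5) || (!q1 -> (q1 == ((q4 && q6) -> q4)))): β-rule — branch into T (q3 && !q5)  //  T (!q1 -> (q1 == ((q4 && q6) -> q4))).
          branch 1.2.1 (add T (q3 && !q5)):
            T (q3 && !q5): α-rule — add T q3, T !q5.
            ○ open, literals {q3=1, q5=0}.
          branch 1.2.2 (add T (!q1 -> (q1 == ((q4 && q6) -> q4)))):
            T (!q1 -> (q1 == ((q4 && q6) -> q4))): β-rule — branch into F !q1  //  T (q1 == ((q4 && q6) -> q4)).
              branch 1.2.2.1 (add F !q1):
                ○ open, literals {q1=1}.
              branch 1.2.2.2 (add T (q1 == ((q4 && q6) -> q4))):
                T (q1 == ((q4 && q6) -> q4)): β-rule — branch into T q1, T ((q4 && q6) -> q4)  //  F q1, F ((q4 && q6) -> q4).
                  branch 1.2.2.2.1 (add T q1, T ((q4 && q6) -> q4)):
                    T ((q4 && q6) -> q4): β-rule — branch into F (q4 && q6)  //  T q4.
                      branch 1.2.2.2.1.1 (add F (q4 && q6)):
                        F (q4 && q6): β-rule — branch into F q4  //  F q6.
                          branch 1.2.2.2.1.1.1 (add F q4):
                            ○ open, literals {q1=1, q4=0}.
                          branch 1.2.2.2.1.1.2 (add F q6):
                            ○ open, literals {q1=1, q6=0}.
                      branch 1.2.2.2.1.2 (add T q4):
                        ○ open, literals {q1=1, q4=1}.
                  branch 1.2.2.2.2 (add F q1, F ((q4 && q6) -> q4)):
                    F ((q4 && q6) -> q4): α-rule — add T (q4 && q6), F q4.
                    T (q4 && q6): α-rule — add T q4, T q6.
                    × closes — contains both q4 and !q4.
  branch 2 (add T ((q2 -> !q6) -> !q6)):
    T ((q2 -> !q6) -> !q6): β-rule — branch into F (q2 -> !q6)  //  T !q6.
      branch 2.1 (add F (q2 -> !q6)):
        F (q2 -> !q6): α-rule — add T q2, F !q6.
        ○ open, literals {q2=1, q6=1}.
      branch 2.2 (add T !q6):
        ○ open, literals {q6=0}.
1 branch closed, 8 open.
Each open branch fixes some atoms; the unmentioned ones are free. Counting distinct full assignments: branch {q6=0} (q5, q1, q2, q4, q3) contributes 32 new; branch {q3=1, q5=0} (q1, q2, q4, q6) contributes 8 new; branch {q1=1} (q5, q2, q4, q3, q6) contributes 12 new; branch {q1=1, q4=0} (q5, q2, q3, q6) contributes 0 new; branch {q1=1, q6=0} (q5, q2, q4, q3) contributes 0 new; branch {q1=1, q4=1} (q5, q2, q3, q6) contributes 0 new; branch {q2=1, q6=1} (q5, q1, q4, q3) contributes 6 new; branch {q6=0} (q5, q1, q2, q4, q3) contributes 0 new. Total: 58.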